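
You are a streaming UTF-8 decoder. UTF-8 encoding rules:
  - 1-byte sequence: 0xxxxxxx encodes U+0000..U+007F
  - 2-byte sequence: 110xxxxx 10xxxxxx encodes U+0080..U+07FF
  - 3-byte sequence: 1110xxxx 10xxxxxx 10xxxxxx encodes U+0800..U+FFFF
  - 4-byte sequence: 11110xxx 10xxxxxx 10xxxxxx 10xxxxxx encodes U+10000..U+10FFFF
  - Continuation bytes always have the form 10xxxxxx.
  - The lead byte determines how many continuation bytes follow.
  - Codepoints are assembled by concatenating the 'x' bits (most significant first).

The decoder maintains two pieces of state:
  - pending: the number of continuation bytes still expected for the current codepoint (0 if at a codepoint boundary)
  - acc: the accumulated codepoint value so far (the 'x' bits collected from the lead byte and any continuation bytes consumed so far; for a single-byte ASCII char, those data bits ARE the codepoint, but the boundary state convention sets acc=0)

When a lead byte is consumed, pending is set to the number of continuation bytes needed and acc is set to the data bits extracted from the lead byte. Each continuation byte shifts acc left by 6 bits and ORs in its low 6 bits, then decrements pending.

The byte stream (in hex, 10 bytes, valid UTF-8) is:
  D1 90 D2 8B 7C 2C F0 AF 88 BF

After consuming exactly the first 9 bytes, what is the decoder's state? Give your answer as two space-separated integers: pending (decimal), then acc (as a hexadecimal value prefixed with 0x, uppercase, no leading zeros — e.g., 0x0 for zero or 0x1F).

Byte[0]=D1: 2-byte lead. pending=1, acc=0x11
Byte[1]=90: continuation. acc=(acc<<6)|0x10=0x450, pending=0
Byte[2]=D2: 2-byte lead. pending=1, acc=0x12
Byte[3]=8B: continuation. acc=(acc<<6)|0x0B=0x48B, pending=0
Byte[4]=7C: 1-byte. pending=0, acc=0x0
Byte[5]=2C: 1-byte. pending=0, acc=0x0
Byte[6]=F0: 4-byte lead. pending=3, acc=0x0
Byte[7]=AF: continuation. acc=(acc<<6)|0x2F=0x2F, pending=2
Byte[8]=88: continuation. acc=(acc<<6)|0x08=0xBC8, pending=1

Answer: 1 0xBC8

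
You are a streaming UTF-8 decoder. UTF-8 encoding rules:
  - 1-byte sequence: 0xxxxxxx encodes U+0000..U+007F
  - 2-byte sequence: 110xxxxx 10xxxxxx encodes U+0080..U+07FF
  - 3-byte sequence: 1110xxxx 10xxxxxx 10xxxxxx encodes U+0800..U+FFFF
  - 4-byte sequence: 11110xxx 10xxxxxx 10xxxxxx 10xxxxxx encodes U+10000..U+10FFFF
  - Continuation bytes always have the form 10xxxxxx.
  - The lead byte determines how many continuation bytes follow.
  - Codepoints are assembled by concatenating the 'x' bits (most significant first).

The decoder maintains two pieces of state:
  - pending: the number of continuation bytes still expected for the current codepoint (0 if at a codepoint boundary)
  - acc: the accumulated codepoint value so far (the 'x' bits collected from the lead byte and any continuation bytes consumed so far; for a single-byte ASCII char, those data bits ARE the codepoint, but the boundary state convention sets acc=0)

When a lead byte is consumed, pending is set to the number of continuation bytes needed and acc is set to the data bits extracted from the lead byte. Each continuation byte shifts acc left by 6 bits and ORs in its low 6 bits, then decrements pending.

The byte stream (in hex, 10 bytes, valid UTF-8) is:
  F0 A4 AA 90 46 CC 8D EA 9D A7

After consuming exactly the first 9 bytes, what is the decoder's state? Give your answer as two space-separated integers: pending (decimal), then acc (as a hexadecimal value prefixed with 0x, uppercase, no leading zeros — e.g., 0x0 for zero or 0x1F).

Answer: 1 0x29D

Derivation:
Byte[0]=F0: 4-byte lead. pending=3, acc=0x0
Byte[1]=A4: continuation. acc=(acc<<6)|0x24=0x24, pending=2
Byte[2]=AA: continuation. acc=(acc<<6)|0x2A=0x92A, pending=1
Byte[3]=90: continuation. acc=(acc<<6)|0x10=0x24A90, pending=0
Byte[4]=46: 1-byte. pending=0, acc=0x0
Byte[5]=CC: 2-byte lead. pending=1, acc=0xC
Byte[6]=8D: continuation. acc=(acc<<6)|0x0D=0x30D, pending=0
Byte[7]=EA: 3-byte lead. pending=2, acc=0xA
Byte[8]=9D: continuation. acc=(acc<<6)|0x1D=0x29D, pending=1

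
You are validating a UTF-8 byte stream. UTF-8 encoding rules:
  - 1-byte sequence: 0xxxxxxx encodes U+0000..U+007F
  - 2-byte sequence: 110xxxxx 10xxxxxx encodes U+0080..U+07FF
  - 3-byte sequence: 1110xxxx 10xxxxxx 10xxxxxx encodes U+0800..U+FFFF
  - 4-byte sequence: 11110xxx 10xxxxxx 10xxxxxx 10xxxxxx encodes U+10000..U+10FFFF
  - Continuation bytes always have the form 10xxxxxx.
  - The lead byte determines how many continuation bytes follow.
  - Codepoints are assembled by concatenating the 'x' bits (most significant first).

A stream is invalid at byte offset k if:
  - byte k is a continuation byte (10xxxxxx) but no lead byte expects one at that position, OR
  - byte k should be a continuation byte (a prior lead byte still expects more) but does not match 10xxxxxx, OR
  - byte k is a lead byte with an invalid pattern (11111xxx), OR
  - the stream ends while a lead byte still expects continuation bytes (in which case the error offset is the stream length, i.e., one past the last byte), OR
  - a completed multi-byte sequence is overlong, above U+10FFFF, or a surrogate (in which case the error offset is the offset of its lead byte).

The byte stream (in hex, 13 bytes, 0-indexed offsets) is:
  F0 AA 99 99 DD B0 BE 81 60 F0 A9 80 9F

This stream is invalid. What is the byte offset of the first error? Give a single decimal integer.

Byte[0]=F0: 4-byte lead, need 3 cont bytes. acc=0x0
Byte[1]=AA: continuation. acc=(acc<<6)|0x2A=0x2A
Byte[2]=99: continuation. acc=(acc<<6)|0x19=0xA99
Byte[3]=99: continuation. acc=(acc<<6)|0x19=0x2A659
Completed: cp=U+2A659 (starts at byte 0)
Byte[4]=DD: 2-byte lead, need 1 cont bytes. acc=0x1D
Byte[5]=B0: continuation. acc=(acc<<6)|0x30=0x770
Completed: cp=U+0770 (starts at byte 4)
Byte[6]=BE: INVALID lead byte (not 0xxx/110x/1110/11110)

Answer: 6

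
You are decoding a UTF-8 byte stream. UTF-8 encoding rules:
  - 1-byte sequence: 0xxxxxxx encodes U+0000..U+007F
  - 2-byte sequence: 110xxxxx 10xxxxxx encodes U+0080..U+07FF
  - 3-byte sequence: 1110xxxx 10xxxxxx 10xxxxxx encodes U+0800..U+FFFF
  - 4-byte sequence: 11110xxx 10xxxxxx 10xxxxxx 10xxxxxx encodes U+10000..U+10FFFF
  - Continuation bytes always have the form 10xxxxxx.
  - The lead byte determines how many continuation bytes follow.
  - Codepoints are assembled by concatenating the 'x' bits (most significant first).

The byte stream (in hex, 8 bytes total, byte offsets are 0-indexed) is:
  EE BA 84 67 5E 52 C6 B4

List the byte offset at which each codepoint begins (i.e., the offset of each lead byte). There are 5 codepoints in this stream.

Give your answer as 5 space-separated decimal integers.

Byte[0]=EE: 3-byte lead, need 2 cont bytes. acc=0xE
Byte[1]=BA: continuation. acc=(acc<<6)|0x3A=0x3BA
Byte[2]=84: continuation. acc=(acc<<6)|0x04=0xEE84
Completed: cp=U+EE84 (starts at byte 0)
Byte[3]=67: 1-byte ASCII. cp=U+0067
Byte[4]=5E: 1-byte ASCII. cp=U+005E
Byte[5]=52: 1-byte ASCII. cp=U+0052
Byte[6]=C6: 2-byte lead, need 1 cont bytes. acc=0x6
Byte[7]=B4: continuation. acc=(acc<<6)|0x34=0x1B4
Completed: cp=U+01B4 (starts at byte 6)

Answer: 0 3 4 5 6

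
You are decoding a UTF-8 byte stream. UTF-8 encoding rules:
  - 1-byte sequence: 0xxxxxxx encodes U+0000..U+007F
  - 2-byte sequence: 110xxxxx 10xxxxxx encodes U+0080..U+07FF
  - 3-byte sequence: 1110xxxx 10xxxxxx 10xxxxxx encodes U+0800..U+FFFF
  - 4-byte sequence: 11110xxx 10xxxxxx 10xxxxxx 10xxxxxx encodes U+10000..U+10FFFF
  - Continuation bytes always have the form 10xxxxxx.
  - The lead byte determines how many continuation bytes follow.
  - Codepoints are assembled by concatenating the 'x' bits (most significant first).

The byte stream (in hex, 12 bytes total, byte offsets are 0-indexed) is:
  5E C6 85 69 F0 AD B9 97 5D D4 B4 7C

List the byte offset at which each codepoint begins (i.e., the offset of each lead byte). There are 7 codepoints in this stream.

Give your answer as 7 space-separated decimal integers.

Byte[0]=5E: 1-byte ASCII. cp=U+005E
Byte[1]=C6: 2-byte lead, need 1 cont bytes. acc=0x6
Byte[2]=85: continuation. acc=(acc<<6)|0x05=0x185
Completed: cp=U+0185 (starts at byte 1)
Byte[3]=69: 1-byte ASCII. cp=U+0069
Byte[4]=F0: 4-byte lead, need 3 cont bytes. acc=0x0
Byte[5]=AD: continuation. acc=(acc<<6)|0x2D=0x2D
Byte[6]=B9: continuation. acc=(acc<<6)|0x39=0xB79
Byte[7]=97: continuation. acc=(acc<<6)|0x17=0x2DE57
Completed: cp=U+2DE57 (starts at byte 4)
Byte[8]=5D: 1-byte ASCII. cp=U+005D
Byte[9]=D4: 2-byte lead, need 1 cont bytes. acc=0x14
Byte[10]=B4: continuation. acc=(acc<<6)|0x34=0x534
Completed: cp=U+0534 (starts at byte 9)
Byte[11]=7C: 1-byte ASCII. cp=U+007C

Answer: 0 1 3 4 8 9 11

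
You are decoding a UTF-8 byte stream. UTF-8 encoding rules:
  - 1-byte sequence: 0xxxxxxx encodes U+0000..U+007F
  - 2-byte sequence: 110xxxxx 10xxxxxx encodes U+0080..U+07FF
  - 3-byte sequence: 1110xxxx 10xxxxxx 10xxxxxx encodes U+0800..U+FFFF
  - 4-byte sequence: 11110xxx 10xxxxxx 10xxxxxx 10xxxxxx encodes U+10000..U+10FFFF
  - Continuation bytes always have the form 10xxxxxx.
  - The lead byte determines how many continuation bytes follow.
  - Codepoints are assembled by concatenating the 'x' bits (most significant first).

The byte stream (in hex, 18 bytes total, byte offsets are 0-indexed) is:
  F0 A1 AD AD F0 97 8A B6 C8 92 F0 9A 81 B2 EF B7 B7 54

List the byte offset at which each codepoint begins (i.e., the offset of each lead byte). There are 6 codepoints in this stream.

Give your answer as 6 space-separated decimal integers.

Answer: 0 4 8 10 14 17

Derivation:
Byte[0]=F0: 4-byte lead, need 3 cont bytes. acc=0x0
Byte[1]=A1: continuation. acc=(acc<<6)|0x21=0x21
Byte[2]=AD: continuation. acc=(acc<<6)|0x2D=0x86D
Byte[3]=AD: continuation. acc=(acc<<6)|0x2D=0x21B6D
Completed: cp=U+21B6D (starts at byte 0)
Byte[4]=F0: 4-byte lead, need 3 cont bytes. acc=0x0
Byte[5]=97: continuation. acc=(acc<<6)|0x17=0x17
Byte[6]=8A: continuation. acc=(acc<<6)|0x0A=0x5CA
Byte[7]=B6: continuation. acc=(acc<<6)|0x36=0x172B6
Completed: cp=U+172B6 (starts at byte 4)
Byte[8]=C8: 2-byte lead, need 1 cont bytes. acc=0x8
Byte[9]=92: continuation. acc=(acc<<6)|0x12=0x212
Completed: cp=U+0212 (starts at byte 8)
Byte[10]=F0: 4-byte lead, need 3 cont bytes. acc=0x0
Byte[11]=9A: continuation. acc=(acc<<6)|0x1A=0x1A
Byte[12]=81: continuation. acc=(acc<<6)|0x01=0x681
Byte[13]=B2: continuation. acc=(acc<<6)|0x32=0x1A072
Completed: cp=U+1A072 (starts at byte 10)
Byte[14]=EF: 3-byte lead, need 2 cont bytes. acc=0xF
Byte[15]=B7: continuation. acc=(acc<<6)|0x37=0x3F7
Byte[16]=B7: continuation. acc=(acc<<6)|0x37=0xFDF7
Completed: cp=U+FDF7 (starts at byte 14)
Byte[17]=54: 1-byte ASCII. cp=U+0054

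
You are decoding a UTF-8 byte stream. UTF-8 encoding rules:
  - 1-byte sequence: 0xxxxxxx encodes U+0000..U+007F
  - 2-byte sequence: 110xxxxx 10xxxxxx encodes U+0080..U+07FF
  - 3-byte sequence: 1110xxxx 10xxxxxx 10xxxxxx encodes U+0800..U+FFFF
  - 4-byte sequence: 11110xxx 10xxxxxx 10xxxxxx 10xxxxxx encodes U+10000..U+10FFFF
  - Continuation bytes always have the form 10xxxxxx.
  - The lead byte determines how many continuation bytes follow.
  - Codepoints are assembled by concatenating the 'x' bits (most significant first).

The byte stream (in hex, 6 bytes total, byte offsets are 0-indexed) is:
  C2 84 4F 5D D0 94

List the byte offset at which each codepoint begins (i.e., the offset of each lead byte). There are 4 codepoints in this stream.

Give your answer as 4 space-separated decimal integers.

Byte[0]=C2: 2-byte lead, need 1 cont bytes. acc=0x2
Byte[1]=84: continuation. acc=(acc<<6)|0x04=0x84
Completed: cp=U+0084 (starts at byte 0)
Byte[2]=4F: 1-byte ASCII. cp=U+004F
Byte[3]=5D: 1-byte ASCII. cp=U+005D
Byte[4]=D0: 2-byte lead, need 1 cont bytes. acc=0x10
Byte[5]=94: continuation. acc=(acc<<6)|0x14=0x414
Completed: cp=U+0414 (starts at byte 4)

Answer: 0 2 3 4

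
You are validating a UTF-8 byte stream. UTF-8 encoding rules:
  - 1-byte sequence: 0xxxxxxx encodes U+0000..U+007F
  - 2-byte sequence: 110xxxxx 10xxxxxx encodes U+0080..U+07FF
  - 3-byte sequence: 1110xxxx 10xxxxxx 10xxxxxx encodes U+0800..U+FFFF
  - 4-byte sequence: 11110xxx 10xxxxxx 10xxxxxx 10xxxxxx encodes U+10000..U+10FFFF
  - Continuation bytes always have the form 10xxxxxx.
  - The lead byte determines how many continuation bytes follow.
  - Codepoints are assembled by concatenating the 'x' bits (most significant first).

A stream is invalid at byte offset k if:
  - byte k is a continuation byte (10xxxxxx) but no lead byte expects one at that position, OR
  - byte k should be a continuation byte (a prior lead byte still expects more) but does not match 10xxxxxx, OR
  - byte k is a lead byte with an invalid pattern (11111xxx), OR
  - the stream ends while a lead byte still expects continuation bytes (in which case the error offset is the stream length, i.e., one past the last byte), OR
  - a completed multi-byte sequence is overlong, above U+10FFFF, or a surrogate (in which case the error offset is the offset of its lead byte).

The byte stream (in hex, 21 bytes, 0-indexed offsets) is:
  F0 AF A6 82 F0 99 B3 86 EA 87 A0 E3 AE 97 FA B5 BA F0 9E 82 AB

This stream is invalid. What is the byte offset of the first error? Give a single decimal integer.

Answer: 14

Derivation:
Byte[0]=F0: 4-byte lead, need 3 cont bytes. acc=0x0
Byte[1]=AF: continuation. acc=(acc<<6)|0x2F=0x2F
Byte[2]=A6: continuation. acc=(acc<<6)|0x26=0xBE6
Byte[3]=82: continuation. acc=(acc<<6)|0x02=0x2F982
Completed: cp=U+2F982 (starts at byte 0)
Byte[4]=F0: 4-byte lead, need 3 cont bytes. acc=0x0
Byte[5]=99: continuation. acc=(acc<<6)|0x19=0x19
Byte[6]=B3: continuation. acc=(acc<<6)|0x33=0x673
Byte[7]=86: continuation. acc=(acc<<6)|0x06=0x19CC6
Completed: cp=U+19CC6 (starts at byte 4)
Byte[8]=EA: 3-byte lead, need 2 cont bytes. acc=0xA
Byte[9]=87: continuation. acc=(acc<<6)|0x07=0x287
Byte[10]=A0: continuation. acc=(acc<<6)|0x20=0xA1E0
Completed: cp=U+A1E0 (starts at byte 8)
Byte[11]=E3: 3-byte lead, need 2 cont bytes. acc=0x3
Byte[12]=AE: continuation. acc=(acc<<6)|0x2E=0xEE
Byte[13]=97: continuation. acc=(acc<<6)|0x17=0x3B97
Completed: cp=U+3B97 (starts at byte 11)
Byte[14]=FA: INVALID lead byte (not 0xxx/110x/1110/11110)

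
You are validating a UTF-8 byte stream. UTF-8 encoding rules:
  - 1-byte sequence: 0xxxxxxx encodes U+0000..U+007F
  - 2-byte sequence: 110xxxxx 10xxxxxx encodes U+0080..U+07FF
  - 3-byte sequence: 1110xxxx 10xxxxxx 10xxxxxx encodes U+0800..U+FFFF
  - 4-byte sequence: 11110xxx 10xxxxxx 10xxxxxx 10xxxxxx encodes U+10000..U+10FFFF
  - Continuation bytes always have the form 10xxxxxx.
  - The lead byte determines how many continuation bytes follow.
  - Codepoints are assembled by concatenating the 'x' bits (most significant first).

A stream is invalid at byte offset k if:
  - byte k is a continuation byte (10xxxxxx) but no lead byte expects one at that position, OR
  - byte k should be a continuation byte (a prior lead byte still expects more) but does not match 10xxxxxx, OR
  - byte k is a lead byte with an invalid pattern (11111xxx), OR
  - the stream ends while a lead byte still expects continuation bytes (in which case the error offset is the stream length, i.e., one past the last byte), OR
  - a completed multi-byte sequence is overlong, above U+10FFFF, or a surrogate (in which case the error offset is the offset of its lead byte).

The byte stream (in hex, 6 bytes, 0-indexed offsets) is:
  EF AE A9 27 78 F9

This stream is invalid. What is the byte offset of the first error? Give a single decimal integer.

Answer: 5

Derivation:
Byte[0]=EF: 3-byte lead, need 2 cont bytes. acc=0xF
Byte[1]=AE: continuation. acc=(acc<<6)|0x2E=0x3EE
Byte[2]=A9: continuation. acc=(acc<<6)|0x29=0xFBA9
Completed: cp=U+FBA9 (starts at byte 0)
Byte[3]=27: 1-byte ASCII. cp=U+0027
Byte[4]=78: 1-byte ASCII. cp=U+0078
Byte[5]=F9: INVALID lead byte (not 0xxx/110x/1110/11110)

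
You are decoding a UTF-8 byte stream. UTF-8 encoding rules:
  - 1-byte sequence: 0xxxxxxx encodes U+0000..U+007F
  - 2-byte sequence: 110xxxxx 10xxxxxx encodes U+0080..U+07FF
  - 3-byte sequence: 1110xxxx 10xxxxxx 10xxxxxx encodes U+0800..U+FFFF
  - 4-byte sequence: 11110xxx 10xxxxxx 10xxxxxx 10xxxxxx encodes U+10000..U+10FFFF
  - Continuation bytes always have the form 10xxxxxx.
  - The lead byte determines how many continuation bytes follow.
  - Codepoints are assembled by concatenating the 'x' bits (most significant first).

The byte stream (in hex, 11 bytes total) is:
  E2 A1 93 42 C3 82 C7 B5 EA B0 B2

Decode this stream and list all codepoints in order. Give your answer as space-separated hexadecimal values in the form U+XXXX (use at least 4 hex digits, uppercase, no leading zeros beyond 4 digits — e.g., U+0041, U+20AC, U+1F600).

Byte[0]=E2: 3-byte lead, need 2 cont bytes. acc=0x2
Byte[1]=A1: continuation. acc=(acc<<6)|0x21=0xA1
Byte[2]=93: continuation. acc=(acc<<6)|0x13=0x2853
Completed: cp=U+2853 (starts at byte 0)
Byte[3]=42: 1-byte ASCII. cp=U+0042
Byte[4]=C3: 2-byte lead, need 1 cont bytes. acc=0x3
Byte[5]=82: continuation. acc=(acc<<6)|0x02=0xC2
Completed: cp=U+00C2 (starts at byte 4)
Byte[6]=C7: 2-byte lead, need 1 cont bytes. acc=0x7
Byte[7]=B5: continuation. acc=(acc<<6)|0x35=0x1F5
Completed: cp=U+01F5 (starts at byte 6)
Byte[8]=EA: 3-byte lead, need 2 cont bytes. acc=0xA
Byte[9]=B0: continuation. acc=(acc<<6)|0x30=0x2B0
Byte[10]=B2: continuation. acc=(acc<<6)|0x32=0xAC32
Completed: cp=U+AC32 (starts at byte 8)

Answer: U+2853 U+0042 U+00C2 U+01F5 U+AC32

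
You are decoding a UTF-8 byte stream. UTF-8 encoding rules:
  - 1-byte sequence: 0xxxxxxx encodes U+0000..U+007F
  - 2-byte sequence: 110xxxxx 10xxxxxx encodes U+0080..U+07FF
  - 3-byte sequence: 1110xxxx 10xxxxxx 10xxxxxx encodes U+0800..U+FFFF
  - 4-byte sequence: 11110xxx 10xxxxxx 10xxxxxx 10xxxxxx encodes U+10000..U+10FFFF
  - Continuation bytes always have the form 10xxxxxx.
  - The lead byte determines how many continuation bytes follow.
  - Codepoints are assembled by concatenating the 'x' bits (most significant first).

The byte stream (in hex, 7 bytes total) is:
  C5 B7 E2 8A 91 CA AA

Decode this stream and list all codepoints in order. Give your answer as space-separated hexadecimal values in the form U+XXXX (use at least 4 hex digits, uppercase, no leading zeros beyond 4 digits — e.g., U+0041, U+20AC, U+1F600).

Byte[0]=C5: 2-byte lead, need 1 cont bytes. acc=0x5
Byte[1]=B7: continuation. acc=(acc<<6)|0x37=0x177
Completed: cp=U+0177 (starts at byte 0)
Byte[2]=E2: 3-byte lead, need 2 cont bytes. acc=0x2
Byte[3]=8A: continuation. acc=(acc<<6)|0x0A=0x8A
Byte[4]=91: continuation. acc=(acc<<6)|0x11=0x2291
Completed: cp=U+2291 (starts at byte 2)
Byte[5]=CA: 2-byte lead, need 1 cont bytes. acc=0xA
Byte[6]=AA: continuation. acc=(acc<<6)|0x2A=0x2AA
Completed: cp=U+02AA (starts at byte 5)

Answer: U+0177 U+2291 U+02AA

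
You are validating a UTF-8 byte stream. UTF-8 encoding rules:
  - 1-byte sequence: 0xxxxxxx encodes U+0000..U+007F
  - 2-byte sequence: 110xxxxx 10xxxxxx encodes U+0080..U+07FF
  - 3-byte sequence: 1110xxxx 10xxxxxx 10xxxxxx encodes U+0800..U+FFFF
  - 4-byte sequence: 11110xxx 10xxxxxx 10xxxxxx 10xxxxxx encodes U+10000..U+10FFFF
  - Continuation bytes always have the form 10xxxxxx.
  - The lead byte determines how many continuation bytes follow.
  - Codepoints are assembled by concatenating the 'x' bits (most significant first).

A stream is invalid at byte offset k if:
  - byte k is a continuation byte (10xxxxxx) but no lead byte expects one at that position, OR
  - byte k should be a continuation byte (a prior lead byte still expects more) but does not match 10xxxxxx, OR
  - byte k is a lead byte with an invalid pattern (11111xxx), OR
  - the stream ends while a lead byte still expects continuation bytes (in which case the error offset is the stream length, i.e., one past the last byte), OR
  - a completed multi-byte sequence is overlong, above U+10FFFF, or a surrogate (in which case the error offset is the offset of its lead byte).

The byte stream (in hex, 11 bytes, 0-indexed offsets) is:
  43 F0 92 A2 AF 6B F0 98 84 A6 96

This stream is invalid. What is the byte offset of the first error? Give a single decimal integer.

Answer: 10

Derivation:
Byte[0]=43: 1-byte ASCII. cp=U+0043
Byte[1]=F0: 4-byte lead, need 3 cont bytes. acc=0x0
Byte[2]=92: continuation. acc=(acc<<6)|0x12=0x12
Byte[3]=A2: continuation. acc=(acc<<6)|0x22=0x4A2
Byte[4]=AF: continuation. acc=(acc<<6)|0x2F=0x128AF
Completed: cp=U+128AF (starts at byte 1)
Byte[5]=6B: 1-byte ASCII. cp=U+006B
Byte[6]=F0: 4-byte lead, need 3 cont bytes. acc=0x0
Byte[7]=98: continuation. acc=(acc<<6)|0x18=0x18
Byte[8]=84: continuation. acc=(acc<<6)|0x04=0x604
Byte[9]=A6: continuation. acc=(acc<<6)|0x26=0x18126
Completed: cp=U+18126 (starts at byte 6)
Byte[10]=96: INVALID lead byte (not 0xxx/110x/1110/11110)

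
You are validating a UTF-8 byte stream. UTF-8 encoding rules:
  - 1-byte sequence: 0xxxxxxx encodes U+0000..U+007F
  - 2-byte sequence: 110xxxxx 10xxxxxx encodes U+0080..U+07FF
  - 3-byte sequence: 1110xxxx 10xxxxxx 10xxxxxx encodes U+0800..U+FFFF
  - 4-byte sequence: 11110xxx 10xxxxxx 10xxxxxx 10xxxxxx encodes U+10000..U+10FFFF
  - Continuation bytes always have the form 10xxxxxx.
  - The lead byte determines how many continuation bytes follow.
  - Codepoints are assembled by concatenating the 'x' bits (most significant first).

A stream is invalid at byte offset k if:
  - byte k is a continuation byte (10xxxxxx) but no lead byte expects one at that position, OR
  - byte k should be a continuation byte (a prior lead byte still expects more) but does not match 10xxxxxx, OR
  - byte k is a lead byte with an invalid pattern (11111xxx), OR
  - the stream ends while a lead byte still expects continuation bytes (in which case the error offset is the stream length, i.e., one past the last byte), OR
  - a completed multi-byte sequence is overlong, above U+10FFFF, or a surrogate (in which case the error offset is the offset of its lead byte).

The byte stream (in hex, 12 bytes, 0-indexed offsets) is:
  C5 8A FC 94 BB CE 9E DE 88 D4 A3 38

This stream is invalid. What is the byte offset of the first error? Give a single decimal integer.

Answer: 2

Derivation:
Byte[0]=C5: 2-byte lead, need 1 cont bytes. acc=0x5
Byte[1]=8A: continuation. acc=(acc<<6)|0x0A=0x14A
Completed: cp=U+014A (starts at byte 0)
Byte[2]=FC: INVALID lead byte (not 0xxx/110x/1110/11110)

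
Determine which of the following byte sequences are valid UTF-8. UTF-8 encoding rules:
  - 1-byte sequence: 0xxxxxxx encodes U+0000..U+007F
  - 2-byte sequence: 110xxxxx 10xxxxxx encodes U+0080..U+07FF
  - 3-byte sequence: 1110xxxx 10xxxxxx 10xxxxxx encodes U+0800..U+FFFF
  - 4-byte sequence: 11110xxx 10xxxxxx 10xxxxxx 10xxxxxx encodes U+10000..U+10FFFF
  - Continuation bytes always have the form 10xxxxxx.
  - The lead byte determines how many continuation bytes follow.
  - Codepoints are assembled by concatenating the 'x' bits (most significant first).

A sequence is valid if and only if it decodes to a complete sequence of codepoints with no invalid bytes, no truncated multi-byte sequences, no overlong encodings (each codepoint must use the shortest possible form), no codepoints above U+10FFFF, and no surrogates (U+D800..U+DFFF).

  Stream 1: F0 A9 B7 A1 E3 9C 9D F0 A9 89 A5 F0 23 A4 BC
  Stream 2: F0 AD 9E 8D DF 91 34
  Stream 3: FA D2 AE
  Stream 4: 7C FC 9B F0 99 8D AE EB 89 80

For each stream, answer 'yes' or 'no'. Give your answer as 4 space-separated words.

Stream 1: error at byte offset 12. INVALID
Stream 2: decodes cleanly. VALID
Stream 3: error at byte offset 0. INVALID
Stream 4: error at byte offset 1. INVALID

Answer: no yes no no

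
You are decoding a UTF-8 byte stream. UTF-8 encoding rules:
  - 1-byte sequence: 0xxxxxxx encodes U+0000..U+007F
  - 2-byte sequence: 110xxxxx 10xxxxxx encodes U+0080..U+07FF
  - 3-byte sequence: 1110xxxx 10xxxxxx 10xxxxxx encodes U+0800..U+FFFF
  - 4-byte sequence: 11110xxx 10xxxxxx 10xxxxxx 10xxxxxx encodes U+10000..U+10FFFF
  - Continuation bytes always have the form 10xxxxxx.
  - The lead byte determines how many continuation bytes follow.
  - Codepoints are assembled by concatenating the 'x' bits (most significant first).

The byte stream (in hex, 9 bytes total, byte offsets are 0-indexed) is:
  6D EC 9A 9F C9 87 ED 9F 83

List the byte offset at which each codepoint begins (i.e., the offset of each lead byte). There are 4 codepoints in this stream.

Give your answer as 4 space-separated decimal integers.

Answer: 0 1 4 6

Derivation:
Byte[0]=6D: 1-byte ASCII. cp=U+006D
Byte[1]=EC: 3-byte lead, need 2 cont bytes. acc=0xC
Byte[2]=9A: continuation. acc=(acc<<6)|0x1A=0x31A
Byte[3]=9F: continuation. acc=(acc<<6)|0x1F=0xC69F
Completed: cp=U+C69F (starts at byte 1)
Byte[4]=C9: 2-byte lead, need 1 cont bytes. acc=0x9
Byte[5]=87: continuation. acc=(acc<<6)|0x07=0x247
Completed: cp=U+0247 (starts at byte 4)
Byte[6]=ED: 3-byte lead, need 2 cont bytes. acc=0xD
Byte[7]=9F: continuation. acc=(acc<<6)|0x1F=0x35F
Byte[8]=83: continuation. acc=(acc<<6)|0x03=0xD7C3
Completed: cp=U+D7C3 (starts at byte 6)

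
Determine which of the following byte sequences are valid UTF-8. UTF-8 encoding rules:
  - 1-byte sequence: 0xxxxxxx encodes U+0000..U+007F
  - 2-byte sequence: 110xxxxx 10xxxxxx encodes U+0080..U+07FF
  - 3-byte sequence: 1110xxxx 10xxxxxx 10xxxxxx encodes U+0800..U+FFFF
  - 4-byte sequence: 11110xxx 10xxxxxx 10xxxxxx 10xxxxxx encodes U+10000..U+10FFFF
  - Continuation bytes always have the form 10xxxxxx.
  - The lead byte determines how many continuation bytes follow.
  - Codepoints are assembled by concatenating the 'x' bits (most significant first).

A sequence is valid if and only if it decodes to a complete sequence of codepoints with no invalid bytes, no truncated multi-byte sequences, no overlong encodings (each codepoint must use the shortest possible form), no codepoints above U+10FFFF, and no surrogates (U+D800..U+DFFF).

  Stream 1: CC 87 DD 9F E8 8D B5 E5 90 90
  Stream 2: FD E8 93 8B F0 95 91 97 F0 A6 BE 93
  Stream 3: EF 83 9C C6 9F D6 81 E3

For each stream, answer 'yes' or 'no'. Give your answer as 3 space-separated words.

Stream 1: decodes cleanly. VALID
Stream 2: error at byte offset 0. INVALID
Stream 3: error at byte offset 8. INVALID

Answer: yes no no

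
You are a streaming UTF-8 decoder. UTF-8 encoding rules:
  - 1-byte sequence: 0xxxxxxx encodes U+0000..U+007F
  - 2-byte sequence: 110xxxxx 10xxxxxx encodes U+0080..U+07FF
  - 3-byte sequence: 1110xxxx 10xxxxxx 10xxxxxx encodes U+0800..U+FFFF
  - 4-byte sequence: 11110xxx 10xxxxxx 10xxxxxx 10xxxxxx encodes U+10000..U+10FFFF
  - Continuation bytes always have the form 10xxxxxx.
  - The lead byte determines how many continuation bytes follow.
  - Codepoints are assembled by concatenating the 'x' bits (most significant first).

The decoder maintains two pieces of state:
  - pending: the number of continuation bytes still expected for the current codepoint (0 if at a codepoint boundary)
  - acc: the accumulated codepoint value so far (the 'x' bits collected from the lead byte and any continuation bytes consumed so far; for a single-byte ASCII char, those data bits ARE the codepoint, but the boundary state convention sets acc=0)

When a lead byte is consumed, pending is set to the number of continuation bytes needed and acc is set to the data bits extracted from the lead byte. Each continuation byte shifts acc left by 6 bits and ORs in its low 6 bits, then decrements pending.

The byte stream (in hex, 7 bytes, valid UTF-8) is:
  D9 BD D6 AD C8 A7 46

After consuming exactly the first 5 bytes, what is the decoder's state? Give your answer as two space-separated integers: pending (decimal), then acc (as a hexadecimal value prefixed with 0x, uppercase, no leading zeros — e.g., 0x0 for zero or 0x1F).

Answer: 1 0x8

Derivation:
Byte[0]=D9: 2-byte lead. pending=1, acc=0x19
Byte[1]=BD: continuation. acc=(acc<<6)|0x3D=0x67D, pending=0
Byte[2]=D6: 2-byte lead. pending=1, acc=0x16
Byte[3]=AD: continuation. acc=(acc<<6)|0x2D=0x5AD, pending=0
Byte[4]=C8: 2-byte lead. pending=1, acc=0x8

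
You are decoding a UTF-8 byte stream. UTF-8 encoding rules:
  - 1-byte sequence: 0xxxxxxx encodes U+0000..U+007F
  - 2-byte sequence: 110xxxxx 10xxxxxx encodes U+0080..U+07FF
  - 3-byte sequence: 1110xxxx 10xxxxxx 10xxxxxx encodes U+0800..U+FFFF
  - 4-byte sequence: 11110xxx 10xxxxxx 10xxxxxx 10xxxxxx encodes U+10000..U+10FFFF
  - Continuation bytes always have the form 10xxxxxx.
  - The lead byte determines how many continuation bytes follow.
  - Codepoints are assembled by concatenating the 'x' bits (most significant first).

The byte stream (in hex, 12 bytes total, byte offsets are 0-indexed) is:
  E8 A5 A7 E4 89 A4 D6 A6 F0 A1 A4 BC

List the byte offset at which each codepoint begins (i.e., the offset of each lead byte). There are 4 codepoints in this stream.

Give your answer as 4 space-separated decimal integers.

Byte[0]=E8: 3-byte lead, need 2 cont bytes. acc=0x8
Byte[1]=A5: continuation. acc=(acc<<6)|0x25=0x225
Byte[2]=A7: continuation. acc=(acc<<6)|0x27=0x8967
Completed: cp=U+8967 (starts at byte 0)
Byte[3]=E4: 3-byte lead, need 2 cont bytes. acc=0x4
Byte[4]=89: continuation. acc=(acc<<6)|0x09=0x109
Byte[5]=A4: continuation. acc=(acc<<6)|0x24=0x4264
Completed: cp=U+4264 (starts at byte 3)
Byte[6]=D6: 2-byte lead, need 1 cont bytes. acc=0x16
Byte[7]=A6: continuation. acc=(acc<<6)|0x26=0x5A6
Completed: cp=U+05A6 (starts at byte 6)
Byte[8]=F0: 4-byte lead, need 3 cont bytes. acc=0x0
Byte[9]=A1: continuation. acc=(acc<<6)|0x21=0x21
Byte[10]=A4: continuation. acc=(acc<<6)|0x24=0x864
Byte[11]=BC: continuation. acc=(acc<<6)|0x3C=0x2193C
Completed: cp=U+2193C (starts at byte 8)

Answer: 0 3 6 8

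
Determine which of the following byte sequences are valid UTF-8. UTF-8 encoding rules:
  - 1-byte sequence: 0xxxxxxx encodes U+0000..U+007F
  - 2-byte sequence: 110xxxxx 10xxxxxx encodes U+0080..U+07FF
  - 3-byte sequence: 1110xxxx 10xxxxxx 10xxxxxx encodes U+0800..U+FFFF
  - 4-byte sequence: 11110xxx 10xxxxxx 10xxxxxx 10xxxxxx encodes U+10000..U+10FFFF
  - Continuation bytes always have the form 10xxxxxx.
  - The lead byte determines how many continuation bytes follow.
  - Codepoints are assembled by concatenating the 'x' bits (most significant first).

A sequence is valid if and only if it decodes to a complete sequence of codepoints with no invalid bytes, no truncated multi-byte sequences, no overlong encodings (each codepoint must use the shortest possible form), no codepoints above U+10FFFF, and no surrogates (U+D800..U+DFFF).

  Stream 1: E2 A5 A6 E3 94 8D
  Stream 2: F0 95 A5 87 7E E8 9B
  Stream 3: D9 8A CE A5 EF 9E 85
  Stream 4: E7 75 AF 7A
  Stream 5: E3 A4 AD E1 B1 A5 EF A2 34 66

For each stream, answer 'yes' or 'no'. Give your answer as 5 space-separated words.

Answer: yes no yes no no

Derivation:
Stream 1: decodes cleanly. VALID
Stream 2: error at byte offset 7. INVALID
Stream 3: decodes cleanly. VALID
Stream 4: error at byte offset 1. INVALID
Stream 5: error at byte offset 8. INVALID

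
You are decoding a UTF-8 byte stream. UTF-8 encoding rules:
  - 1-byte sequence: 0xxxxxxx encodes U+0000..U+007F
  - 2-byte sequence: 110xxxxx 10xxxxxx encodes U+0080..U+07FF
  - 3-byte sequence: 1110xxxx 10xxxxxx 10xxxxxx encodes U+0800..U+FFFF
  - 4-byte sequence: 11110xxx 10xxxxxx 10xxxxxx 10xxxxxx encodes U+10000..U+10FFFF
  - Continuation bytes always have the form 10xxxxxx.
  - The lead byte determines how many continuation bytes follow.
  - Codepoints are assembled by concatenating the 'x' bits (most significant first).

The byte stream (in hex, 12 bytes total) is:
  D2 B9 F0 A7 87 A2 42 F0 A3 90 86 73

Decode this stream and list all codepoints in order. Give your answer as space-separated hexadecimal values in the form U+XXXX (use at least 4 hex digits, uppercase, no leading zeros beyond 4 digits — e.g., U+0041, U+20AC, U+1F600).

Byte[0]=D2: 2-byte lead, need 1 cont bytes. acc=0x12
Byte[1]=B9: continuation. acc=(acc<<6)|0x39=0x4B9
Completed: cp=U+04B9 (starts at byte 0)
Byte[2]=F0: 4-byte lead, need 3 cont bytes. acc=0x0
Byte[3]=A7: continuation. acc=(acc<<6)|0x27=0x27
Byte[4]=87: continuation. acc=(acc<<6)|0x07=0x9C7
Byte[5]=A2: continuation. acc=(acc<<6)|0x22=0x271E2
Completed: cp=U+271E2 (starts at byte 2)
Byte[6]=42: 1-byte ASCII. cp=U+0042
Byte[7]=F0: 4-byte lead, need 3 cont bytes. acc=0x0
Byte[8]=A3: continuation. acc=(acc<<6)|0x23=0x23
Byte[9]=90: continuation. acc=(acc<<6)|0x10=0x8D0
Byte[10]=86: continuation. acc=(acc<<6)|0x06=0x23406
Completed: cp=U+23406 (starts at byte 7)
Byte[11]=73: 1-byte ASCII. cp=U+0073

Answer: U+04B9 U+271E2 U+0042 U+23406 U+0073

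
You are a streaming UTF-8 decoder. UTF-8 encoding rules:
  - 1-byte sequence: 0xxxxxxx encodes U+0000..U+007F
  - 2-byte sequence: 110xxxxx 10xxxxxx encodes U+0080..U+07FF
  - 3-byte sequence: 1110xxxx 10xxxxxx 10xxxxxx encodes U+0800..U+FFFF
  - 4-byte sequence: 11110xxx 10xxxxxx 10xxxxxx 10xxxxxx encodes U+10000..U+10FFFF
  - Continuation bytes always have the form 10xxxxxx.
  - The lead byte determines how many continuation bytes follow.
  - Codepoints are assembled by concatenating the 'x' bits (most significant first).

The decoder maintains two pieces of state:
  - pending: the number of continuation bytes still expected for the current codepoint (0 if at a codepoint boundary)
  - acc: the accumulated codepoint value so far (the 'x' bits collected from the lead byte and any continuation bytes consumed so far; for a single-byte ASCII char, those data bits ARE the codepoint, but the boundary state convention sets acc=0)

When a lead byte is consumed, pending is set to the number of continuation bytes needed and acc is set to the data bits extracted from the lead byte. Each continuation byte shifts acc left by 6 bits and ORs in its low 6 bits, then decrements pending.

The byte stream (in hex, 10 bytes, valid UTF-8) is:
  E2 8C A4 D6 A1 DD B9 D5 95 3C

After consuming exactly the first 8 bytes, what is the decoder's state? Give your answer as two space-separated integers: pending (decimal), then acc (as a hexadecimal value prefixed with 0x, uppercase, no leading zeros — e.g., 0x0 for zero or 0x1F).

Answer: 1 0x15

Derivation:
Byte[0]=E2: 3-byte lead. pending=2, acc=0x2
Byte[1]=8C: continuation. acc=(acc<<6)|0x0C=0x8C, pending=1
Byte[2]=A4: continuation. acc=(acc<<6)|0x24=0x2324, pending=0
Byte[3]=D6: 2-byte lead. pending=1, acc=0x16
Byte[4]=A1: continuation. acc=(acc<<6)|0x21=0x5A1, pending=0
Byte[5]=DD: 2-byte lead. pending=1, acc=0x1D
Byte[6]=B9: continuation. acc=(acc<<6)|0x39=0x779, pending=0
Byte[7]=D5: 2-byte lead. pending=1, acc=0x15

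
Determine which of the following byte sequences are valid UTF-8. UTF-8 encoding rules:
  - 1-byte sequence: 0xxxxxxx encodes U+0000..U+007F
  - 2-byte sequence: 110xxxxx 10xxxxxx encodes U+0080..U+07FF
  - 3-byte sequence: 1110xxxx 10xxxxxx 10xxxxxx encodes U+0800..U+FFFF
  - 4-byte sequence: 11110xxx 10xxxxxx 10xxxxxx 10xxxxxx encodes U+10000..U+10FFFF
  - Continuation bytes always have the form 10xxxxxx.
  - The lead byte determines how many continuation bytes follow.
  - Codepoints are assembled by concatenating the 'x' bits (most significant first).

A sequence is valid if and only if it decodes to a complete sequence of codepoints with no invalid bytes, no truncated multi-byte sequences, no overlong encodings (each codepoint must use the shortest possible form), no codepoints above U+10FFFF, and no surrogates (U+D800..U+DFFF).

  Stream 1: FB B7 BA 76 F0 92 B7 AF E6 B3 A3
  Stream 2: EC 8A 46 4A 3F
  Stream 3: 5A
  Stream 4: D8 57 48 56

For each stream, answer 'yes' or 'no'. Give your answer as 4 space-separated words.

Stream 1: error at byte offset 0. INVALID
Stream 2: error at byte offset 2. INVALID
Stream 3: decodes cleanly. VALID
Stream 4: error at byte offset 1. INVALID

Answer: no no yes no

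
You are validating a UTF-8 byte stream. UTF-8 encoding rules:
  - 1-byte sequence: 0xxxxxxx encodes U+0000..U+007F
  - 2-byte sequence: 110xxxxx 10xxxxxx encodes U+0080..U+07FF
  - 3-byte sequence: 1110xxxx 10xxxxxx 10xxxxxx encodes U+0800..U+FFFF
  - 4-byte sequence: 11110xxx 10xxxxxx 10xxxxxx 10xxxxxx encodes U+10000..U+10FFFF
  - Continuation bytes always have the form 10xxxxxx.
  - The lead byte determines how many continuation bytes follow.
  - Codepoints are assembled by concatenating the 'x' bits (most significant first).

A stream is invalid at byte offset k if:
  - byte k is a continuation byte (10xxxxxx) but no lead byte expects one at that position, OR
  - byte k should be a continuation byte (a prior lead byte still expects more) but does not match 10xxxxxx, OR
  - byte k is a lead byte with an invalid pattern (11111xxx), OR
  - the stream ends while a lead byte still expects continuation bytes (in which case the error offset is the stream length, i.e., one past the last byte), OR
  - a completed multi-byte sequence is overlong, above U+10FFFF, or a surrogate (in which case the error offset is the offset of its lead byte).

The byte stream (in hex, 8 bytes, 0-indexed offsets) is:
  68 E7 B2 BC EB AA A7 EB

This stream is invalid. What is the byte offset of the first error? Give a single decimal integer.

Byte[0]=68: 1-byte ASCII. cp=U+0068
Byte[1]=E7: 3-byte lead, need 2 cont bytes. acc=0x7
Byte[2]=B2: continuation. acc=(acc<<6)|0x32=0x1F2
Byte[3]=BC: continuation. acc=(acc<<6)|0x3C=0x7CBC
Completed: cp=U+7CBC (starts at byte 1)
Byte[4]=EB: 3-byte lead, need 2 cont bytes. acc=0xB
Byte[5]=AA: continuation. acc=(acc<<6)|0x2A=0x2EA
Byte[6]=A7: continuation. acc=(acc<<6)|0x27=0xBAA7
Completed: cp=U+BAA7 (starts at byte 4)
Byte[7]=EB: 3-byte lead, need 2 cont bytes. acc=0xB
Byte[8]: stream ended, expected continuation. INVALID

Answer: 8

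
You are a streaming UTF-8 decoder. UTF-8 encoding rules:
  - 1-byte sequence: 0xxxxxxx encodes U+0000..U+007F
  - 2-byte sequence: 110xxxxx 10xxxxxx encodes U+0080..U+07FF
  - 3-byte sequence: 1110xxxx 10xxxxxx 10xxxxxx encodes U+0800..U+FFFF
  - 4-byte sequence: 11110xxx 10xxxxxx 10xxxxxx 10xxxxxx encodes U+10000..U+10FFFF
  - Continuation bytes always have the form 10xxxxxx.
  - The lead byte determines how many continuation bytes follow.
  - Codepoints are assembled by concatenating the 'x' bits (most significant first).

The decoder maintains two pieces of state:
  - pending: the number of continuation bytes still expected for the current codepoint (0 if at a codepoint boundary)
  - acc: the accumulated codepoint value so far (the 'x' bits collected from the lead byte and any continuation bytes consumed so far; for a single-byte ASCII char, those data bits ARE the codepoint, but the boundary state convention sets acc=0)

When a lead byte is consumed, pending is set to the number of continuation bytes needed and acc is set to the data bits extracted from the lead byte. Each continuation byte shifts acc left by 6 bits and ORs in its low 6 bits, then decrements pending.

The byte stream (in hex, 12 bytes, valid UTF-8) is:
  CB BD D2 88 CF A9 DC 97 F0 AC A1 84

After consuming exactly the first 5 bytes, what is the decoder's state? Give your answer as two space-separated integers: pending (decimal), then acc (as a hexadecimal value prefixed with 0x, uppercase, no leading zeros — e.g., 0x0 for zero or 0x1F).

Byte[0]=CB: 2-byte lead. pending=1, acc=0xB
Byte[1]=BD: continuation. acc=(acc<<6)|0x3D=0x2FD, pending=0
Byte[2]=D2: 2-byte lead. pending=1, acc=0x12
Byte[3]=88: continuation. acc=(acc<<6)|0x08=0x488, pending=0
Byte[4]=CF: 2-byte lead. pending=1, acc=0xF

Answer: 1 0xF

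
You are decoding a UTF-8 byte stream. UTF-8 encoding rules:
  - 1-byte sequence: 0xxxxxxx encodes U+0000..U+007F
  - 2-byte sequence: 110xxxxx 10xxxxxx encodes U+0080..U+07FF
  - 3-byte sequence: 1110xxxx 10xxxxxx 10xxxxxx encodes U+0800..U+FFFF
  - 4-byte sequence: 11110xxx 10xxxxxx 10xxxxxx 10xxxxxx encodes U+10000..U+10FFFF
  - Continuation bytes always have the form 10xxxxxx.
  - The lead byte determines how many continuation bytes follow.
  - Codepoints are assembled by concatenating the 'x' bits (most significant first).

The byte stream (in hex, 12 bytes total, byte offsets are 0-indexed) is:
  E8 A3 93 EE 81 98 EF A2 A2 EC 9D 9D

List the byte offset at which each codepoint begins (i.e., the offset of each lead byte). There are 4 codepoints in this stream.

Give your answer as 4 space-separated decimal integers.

Byte[0]=E8: 3-byte lead, need 2 cont bytes. acc=0x8
Byte[1]=A3: continuation. acc=(acc<<6)|0x23=0x223
Byte[2]=93: continuation. acc=(acc<<6)|0x13=0x88D3
Completed: cp=U+88D3 (starts at byte 0)
Byte[3]=EE: 3-byte lead, need 2 cont bytes. acc=0xE
Byte[4]=81: continuation. acc=(acc<<6)|0x01=0x381
Byte[5]=98: continuation. acc=(acc<<6)|0x18=0xE058
Completed: cp=U+E058 (starts at byte 3)
Byte[6]=EF: 3-byte lead, need 2 cont bytes. acc=0xF
Byte[7]=A2: continuation. acc=(acc<<6)|0x22=0x3E2
Byte[8]=A2: continuation. acc=(acc<<6)|0x22=0xF8A2
Completed: cp=U+F8A2 (starts at byte 6)
Byte[9]=EC: 3-byte lead, need 2 cont bytes. acc=0xC
Byte[10]=9D: continuation. acc=(acc<<6)|0x1D=0x31D
Byte[11]=9D: continuation. acc=(acc<<6)|0x1D=0xC75D
Completed: cp=U+C75D (starts at byte 9)

Answer: 0 3 6 9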